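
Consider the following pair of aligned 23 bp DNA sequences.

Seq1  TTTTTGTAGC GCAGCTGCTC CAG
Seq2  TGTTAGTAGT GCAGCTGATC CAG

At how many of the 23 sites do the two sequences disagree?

4

Mismatches occur at site 2 (T→G), site 5 (T→A), site 10 (C→T), site 18 (C→A).
That gives 4 mismatches out of 23 aligned sites, so the Hamming distance is 4.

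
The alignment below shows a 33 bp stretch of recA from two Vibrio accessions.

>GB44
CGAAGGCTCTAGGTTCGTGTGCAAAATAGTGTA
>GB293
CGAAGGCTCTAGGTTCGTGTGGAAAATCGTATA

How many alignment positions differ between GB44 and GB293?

The sequences differ at positions 22 (C/G), 28 (A/C), 31 (G/A).
That gives 3 mismatches out of 33 aligned sites, so the Hamming distance is 3.

3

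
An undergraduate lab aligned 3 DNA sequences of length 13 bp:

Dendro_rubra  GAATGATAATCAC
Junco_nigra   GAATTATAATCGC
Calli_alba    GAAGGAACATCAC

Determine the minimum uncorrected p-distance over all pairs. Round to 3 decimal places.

Pairwise Hamming distances:
  Dendro_rubra vs Junco_nigra: 2
  Dendro_rubra vs Calli_alba: 3
  Junco_nigra vs Calli_alba: 5
The smallest is 2 mismatches, between Dendro_rubra and Junco_nigra; p = 2/13 = 0.154.

0.154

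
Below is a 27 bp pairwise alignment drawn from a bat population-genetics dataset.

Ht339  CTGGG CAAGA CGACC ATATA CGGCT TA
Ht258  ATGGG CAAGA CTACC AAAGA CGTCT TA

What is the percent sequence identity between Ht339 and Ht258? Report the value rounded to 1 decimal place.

Differing sites — 1:C/A; 12:G/T; 17:T/A; 19:T/G; 23:G/T.
22 of the 27 sites match, so the percent identity is 22/27 × 100 = 81.5%.

81.5%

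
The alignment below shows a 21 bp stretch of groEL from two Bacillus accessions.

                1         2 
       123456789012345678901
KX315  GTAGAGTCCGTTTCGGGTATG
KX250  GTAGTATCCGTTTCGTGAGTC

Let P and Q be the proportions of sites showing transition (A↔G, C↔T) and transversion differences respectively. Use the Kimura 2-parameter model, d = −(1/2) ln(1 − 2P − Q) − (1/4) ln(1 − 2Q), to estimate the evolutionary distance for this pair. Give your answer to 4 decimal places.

The sequences differ at positions 5 (A/T, transversion), 6 (G/A, transition), 16 (G/T, transversion), 18 (T/A, transversion), 19 (A/G, transition), 21 (G/C, transversion).
Of the 6 differences, 2 transitions and 4 transversions over 21 sites: P = 2/21 = 0.095238, Q = 4/21 = 0.190476.
d = −0.5·ln(0.619048) − 0.25·ln(0.619048) = −0.5·(-0.479572) − 0.25·(-0.479572) = 0.3597.

0.3597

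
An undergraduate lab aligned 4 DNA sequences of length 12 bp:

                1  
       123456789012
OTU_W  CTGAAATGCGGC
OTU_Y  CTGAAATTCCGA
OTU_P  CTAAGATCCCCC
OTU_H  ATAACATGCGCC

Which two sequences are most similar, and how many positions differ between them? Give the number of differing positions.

Pairwise Hamming distances:
  OTU_W vs OTU_Y: 3
  OTU_W vs OTU_P: 5
  OTU_W vs OTU_H: 4
  OTU_Y vs OTU_P: 5
  OTU_Y vs OTU_H: 7
  OTU_P vs OTU_H: 4
The smallest is 3, between OTU_W and OTU_Y.

3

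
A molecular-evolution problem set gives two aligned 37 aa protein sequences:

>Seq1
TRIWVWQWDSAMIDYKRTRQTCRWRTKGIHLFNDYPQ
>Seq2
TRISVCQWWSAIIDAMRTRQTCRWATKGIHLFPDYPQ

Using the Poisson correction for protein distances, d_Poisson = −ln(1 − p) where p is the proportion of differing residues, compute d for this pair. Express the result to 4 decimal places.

Mismatches occur at site 4 (W↔S), site 6 (W↔C), site 9 (D↔W), site 12 (M↔I), site 15 (Y↔A), site 16 (K↔M), site 25 (R↔A), site 33 (N↔P).
p = 8/37 = 0.216216.
d = −ln(1 − 0.216216) = −ln(0.783784) = 0.2436.

0.2436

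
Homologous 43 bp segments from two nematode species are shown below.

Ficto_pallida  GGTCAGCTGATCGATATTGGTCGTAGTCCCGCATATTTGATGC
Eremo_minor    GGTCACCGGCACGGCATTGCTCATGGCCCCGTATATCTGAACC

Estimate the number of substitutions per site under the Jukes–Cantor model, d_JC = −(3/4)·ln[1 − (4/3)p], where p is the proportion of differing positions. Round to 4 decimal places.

0.4270

Differing sites — 6:G/C; 8:T/G; 10:A/C; 11:T/A; 14:A/G; 15:T/C; 20:G/C; 23:G/A; 25:A/G; 27:T/C; 32:C/T; 37:T/C; 41:T/A; 42:G/C.
p = 14/43 = 0.325581.
d = −0.75 · ln(1 − (4/3)·0.325581) = −0.75 · ln(0.565892) = −0.75 · (-0.569352) = 0.4270.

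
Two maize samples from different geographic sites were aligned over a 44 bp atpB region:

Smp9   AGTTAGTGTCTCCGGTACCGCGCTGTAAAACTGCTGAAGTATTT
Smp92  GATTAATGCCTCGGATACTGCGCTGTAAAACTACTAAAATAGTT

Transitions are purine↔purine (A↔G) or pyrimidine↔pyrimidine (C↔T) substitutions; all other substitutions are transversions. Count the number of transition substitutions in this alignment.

Differing sites — 1:A/G (Ti); 2:G/A (Ti); 6:G/A (Ti); 9:T/C (Ti); 13:C/G (Tv); 15:G/A (Ti); 19:C/T (Ti); 33:G/A (Ti); 36:G/A (Ti); 39:G/A (Ti); 42:T/G (Tv).
Of the 11 differences, 9 transitions and 2 transversions, so the answer is 9.

9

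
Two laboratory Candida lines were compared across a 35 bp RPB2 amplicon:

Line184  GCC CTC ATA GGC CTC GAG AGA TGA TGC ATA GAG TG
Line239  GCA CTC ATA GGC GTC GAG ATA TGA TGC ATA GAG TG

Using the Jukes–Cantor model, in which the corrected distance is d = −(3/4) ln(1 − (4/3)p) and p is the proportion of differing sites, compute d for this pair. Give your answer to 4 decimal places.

0.0910

Mismatches occur at site 3 (C→A), site 13 (C→G), site 20 (G→T).
p = 3/35 = 0.085714.
d = −0.75 · ln(1 − (4/3)·0.085714) = −0.75 · ln(0.885715) = −0.75 · (-0.121360) = 0.0910.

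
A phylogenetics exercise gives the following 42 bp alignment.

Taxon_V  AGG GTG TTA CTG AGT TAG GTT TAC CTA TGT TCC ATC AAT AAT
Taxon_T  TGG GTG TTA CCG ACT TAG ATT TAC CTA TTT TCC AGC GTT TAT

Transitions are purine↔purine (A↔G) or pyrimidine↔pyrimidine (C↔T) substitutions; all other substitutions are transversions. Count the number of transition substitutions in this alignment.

Mismatches occur at site 1 (A/T, transversion), site 11 (T/C, transition), site 14 (G/C, transversion), site 19 (G/A, transition), site 29 (G/T, transversion), site 35 (T/G, transversion), site 37 (A/G, transition), site 38 (A/T, transversion), site 40 (A/T, transversion).
Of the 9 differences, 3 transitions and 6 transversions, so the answer is 3.

3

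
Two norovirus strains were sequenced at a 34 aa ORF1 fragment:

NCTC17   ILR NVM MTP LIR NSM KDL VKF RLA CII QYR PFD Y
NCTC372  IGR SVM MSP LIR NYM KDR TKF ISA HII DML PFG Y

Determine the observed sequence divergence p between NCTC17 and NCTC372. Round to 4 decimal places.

0.3824

Mismatches occur at site 2 (L→G), site 4 (N→S), site 8 (T→S), site 14 (S→Y), site 18 (L→R), site 19 (V→T), site 22 (R→I), site 23 (L→S), site 25 (C→H), site 28 (Q→D), site 29 (Y→M), site 30 (R→L), site 33 (D→G).
There are 13 differences over 34 sites, so p = 13/34 = 0.3824.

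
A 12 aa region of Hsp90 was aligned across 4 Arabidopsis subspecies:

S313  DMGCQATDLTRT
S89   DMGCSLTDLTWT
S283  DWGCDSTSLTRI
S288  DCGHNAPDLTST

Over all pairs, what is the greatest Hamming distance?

8

Pairwise Hamming distances:
  S313 vs S89: 3
  S313 vs S283: 5
  S313 vs S288: 5
  S89 vs S283: 6
  S89 vs S288: 6
  S283 vs S288: 8
The largest is 8, between S283 and S288.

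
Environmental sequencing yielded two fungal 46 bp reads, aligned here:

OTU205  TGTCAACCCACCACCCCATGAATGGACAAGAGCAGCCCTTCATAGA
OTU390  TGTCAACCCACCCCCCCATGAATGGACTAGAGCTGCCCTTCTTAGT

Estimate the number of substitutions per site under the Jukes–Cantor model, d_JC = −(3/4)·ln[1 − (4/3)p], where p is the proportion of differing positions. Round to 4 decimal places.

Mismatches occur at site 13 (A↔C), site 28 (A↔T), site 34 (A↔T), site 42 (A↔T), site 46 (A↔T).
p = 5/46 = 0.108696.
d = −0.75 · ln(1 − (4/3)·0.108696) = −0.75 · ln(0.855072) = −0.75 · (-0.156570) = 0.1174.

0.1174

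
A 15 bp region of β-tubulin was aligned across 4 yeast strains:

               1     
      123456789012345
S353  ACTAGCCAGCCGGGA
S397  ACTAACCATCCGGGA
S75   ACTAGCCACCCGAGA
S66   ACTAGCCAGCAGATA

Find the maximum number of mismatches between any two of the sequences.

Pairwise Hamming distances:
  S353 vs S397: 2
  S353 vs S75: 2
  S353 vs S66: 3
  S397 vs S75: 3
  S397 vs S66: 5
  S75 vs S66: 3
The largest is 5, between S397 and S66.

5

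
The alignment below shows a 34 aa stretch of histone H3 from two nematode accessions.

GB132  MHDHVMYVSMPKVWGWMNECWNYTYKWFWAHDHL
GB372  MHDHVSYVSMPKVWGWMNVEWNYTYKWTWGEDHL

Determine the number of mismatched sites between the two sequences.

6

Mismatches occur at site 6 (M/S), site 19 (E/V), site 20 (C/E), site 28 (F/T), site 30 (A/G), site 31 (H/E).
That gives 6 mismatches out of 34 aligned sites, so the Hamming distance is 6.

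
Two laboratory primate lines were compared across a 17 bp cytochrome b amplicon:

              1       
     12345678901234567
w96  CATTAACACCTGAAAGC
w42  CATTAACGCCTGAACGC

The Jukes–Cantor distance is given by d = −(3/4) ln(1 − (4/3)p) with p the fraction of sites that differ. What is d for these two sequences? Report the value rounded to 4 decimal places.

0.1280

Differing sites — 8:A/G; 15:A/C.
p = 2/17 = 0.117647.
d = −0.75 · ln(1 − (4/3)·0.117647) = −0.75 · ln(0.843137) = −0.75 · (-0.170626) = 0.1280.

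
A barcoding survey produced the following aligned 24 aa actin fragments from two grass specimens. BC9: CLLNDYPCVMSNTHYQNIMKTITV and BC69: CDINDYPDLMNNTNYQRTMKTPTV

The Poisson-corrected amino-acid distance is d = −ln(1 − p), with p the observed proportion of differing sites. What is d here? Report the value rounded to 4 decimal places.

0.4700

Mismatches occur at site 2 (L↔D), site 3 (L↔I), site 8 (C↔D), site 9 (V↔L), site 11 (S↔N), site 14 (H↔N), site 17 (N↔R), site 18 (I↔T), site 22 (I↔P).
p = 9/24 = 0.375000.
d = −ln(1 − 0.375000) = −ln(0.625000) = 0.4700.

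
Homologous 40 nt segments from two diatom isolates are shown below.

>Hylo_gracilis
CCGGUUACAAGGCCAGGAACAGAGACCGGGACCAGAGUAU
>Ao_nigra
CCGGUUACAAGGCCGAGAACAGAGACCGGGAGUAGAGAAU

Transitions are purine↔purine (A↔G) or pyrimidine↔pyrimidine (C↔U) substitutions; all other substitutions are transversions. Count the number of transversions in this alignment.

2

The sequences differ at positions 15 (A/G, transition), 16 (G/A, transition), 32 (C/G, transversion), 33 (C/U, transition), 38 (U/A, transversion).
Of the 5 differences, 3 transitions and 2 transversions, so the answer is 2.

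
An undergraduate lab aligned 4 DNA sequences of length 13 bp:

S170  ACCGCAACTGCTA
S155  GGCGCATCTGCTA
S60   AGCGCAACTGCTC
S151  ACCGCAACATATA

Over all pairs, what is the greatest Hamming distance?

6

Pairwise Hamming distances:
  S170 vs S155: 3
  S170 vs S60: 2
  S170 vs S151: 3
  S155 vs S60: 3
  S155 vs S151: 6
  S60 vs S151: 5
The largest is 6, between S155 and S151.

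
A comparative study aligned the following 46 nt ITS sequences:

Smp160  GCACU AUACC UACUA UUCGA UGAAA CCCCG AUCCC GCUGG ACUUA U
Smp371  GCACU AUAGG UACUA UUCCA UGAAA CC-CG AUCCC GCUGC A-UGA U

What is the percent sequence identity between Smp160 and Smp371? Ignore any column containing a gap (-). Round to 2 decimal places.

88.64%

Excluding the 2 gap columns leaves 44 comparable sites.
Differing sites — 9:C/G; 10:C/G; 19:G/C; 40:G/C; 44:U/G.
39 of the 44 comparable sites match, so the percent identity is 39/44 × 100 = 88.64%.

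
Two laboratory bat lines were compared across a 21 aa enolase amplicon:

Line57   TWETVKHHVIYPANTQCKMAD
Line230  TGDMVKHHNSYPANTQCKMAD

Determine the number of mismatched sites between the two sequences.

Mismatches occur at site 2 (W→G), site 3 (E→D), site 4 (T→M), site 9 (V→N), site 10 (I→S).
That gives 5 mismatches out of 21 aligned sites, so the Hamming distance is 5.

5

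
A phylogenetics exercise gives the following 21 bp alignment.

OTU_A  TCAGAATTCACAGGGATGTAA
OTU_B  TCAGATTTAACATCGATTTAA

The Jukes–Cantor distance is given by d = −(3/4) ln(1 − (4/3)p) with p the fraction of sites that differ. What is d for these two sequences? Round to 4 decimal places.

Mismatches occur at site 6 (A→T), site 9 (C→A), site 13 (G→T), site 14 (G→C), site 18 (G→T).
p = 5/21 = 0.238095.
d = −0.75 · ln(1 − (4/3)·0.238095) = −0.75 · ln(0.682540) = −0.75 · (-0.381934) = 0.2865.

0.2865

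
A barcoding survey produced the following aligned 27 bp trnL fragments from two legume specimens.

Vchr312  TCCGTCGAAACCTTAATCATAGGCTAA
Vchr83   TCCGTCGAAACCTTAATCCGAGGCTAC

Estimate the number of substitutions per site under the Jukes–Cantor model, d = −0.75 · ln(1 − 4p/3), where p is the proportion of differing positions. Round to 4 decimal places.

0.1203

Mismatches occur at site 19 (A/C), site 20 (T/G), site 27 (A/C).
p = 3/27 = 0.111111.
d = −0.75 · ln(1 − (4/3)·0.111111) = −0.75 · ln(0.851852) = −0.75 · (-0.160342) = 0.1203.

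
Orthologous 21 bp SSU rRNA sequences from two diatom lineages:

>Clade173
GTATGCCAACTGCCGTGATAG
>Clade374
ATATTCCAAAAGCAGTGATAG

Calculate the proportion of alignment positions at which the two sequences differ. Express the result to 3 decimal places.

Mismatches occur at site 1 (G↔A), site 5 (G↔T), site 10 (C↔A), site 11 (T↔A), site 14 (C↔A).
There are 5 differences over 21 sites, so p = 5/21 = 0.238.

0.238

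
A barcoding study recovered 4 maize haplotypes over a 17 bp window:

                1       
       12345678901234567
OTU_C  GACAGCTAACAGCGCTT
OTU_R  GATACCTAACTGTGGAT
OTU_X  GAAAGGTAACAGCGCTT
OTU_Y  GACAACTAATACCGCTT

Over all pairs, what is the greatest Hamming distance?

8

Pairwise Hamming distances:
  OTU_C vs OTU_R: 6
  OTU_C vs OTU_X: 2
  OTU_C vs OTU_Y: 3
  OTU_R vs OTU_X: 7
  OTU_R vs OTU_Y: 8
  OTU_X vs OTU_Y: 5
The largest is 8, between OTU_R and OTU_Y.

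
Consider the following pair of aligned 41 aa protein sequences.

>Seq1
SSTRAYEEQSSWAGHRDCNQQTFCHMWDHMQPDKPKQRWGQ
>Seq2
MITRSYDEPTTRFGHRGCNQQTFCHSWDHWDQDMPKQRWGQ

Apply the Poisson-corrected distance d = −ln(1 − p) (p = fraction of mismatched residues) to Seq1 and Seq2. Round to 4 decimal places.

0.4555

Mismatches occur at site 1 (S↔M), site 2 (S↔I), site 5 (A↔S), site 7 (E↔D), site 9 (Q↔P), site 10 (S↔T), site 11 (S↔T), site 12 (W↔R), site 13 (A↔F), site 17 (D↔G), site 26 (M↔S), site 30 (M↔W), site 31 (Q↔D), site 32 (P↔Q), site 34 (K↔M).
p = 15/41 = 0.365854.
d = −ln(1 − 0.365854) = −ln(0.634146) = 0.4555.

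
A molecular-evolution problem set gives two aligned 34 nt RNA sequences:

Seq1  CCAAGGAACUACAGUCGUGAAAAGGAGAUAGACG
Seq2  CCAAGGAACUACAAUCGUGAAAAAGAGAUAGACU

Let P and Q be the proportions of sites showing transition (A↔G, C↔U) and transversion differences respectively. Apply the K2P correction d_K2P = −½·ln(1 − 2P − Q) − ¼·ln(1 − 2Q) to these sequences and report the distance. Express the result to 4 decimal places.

The sequences differ at positions 14 (G/A, transition), 24 (G/A, transition), 34 (G/U, transversion).
Of the 3 differences, 2 transitions and 1 transversion over 34 sites: P = 2/34 = 0.058824, Q = 1/34 = 0.029412.
d = −0.5·ln(0.852940) − 0.25·ln(0.941176) = −0.5·(-0.159066) − 0.25·(-0.060625) = 0.0947.

0.0947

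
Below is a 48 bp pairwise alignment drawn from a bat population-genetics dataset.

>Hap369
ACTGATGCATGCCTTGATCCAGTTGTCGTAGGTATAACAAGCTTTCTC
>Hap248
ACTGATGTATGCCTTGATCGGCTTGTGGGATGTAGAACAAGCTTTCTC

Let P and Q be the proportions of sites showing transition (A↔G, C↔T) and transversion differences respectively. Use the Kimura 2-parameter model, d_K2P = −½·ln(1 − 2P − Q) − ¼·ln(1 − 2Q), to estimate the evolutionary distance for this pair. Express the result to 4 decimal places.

The sequences differ at positions 8 (C/T, transition), 20 (C/G, transversion), 21 (A/G, transition), 22 (G/C, transversion), 27 (C/G, transversion), 29 (T/G, transversion), 31 (G/T, transversion), 35 (T/G, transversion).
Of the 8 differences, 2 transitions and 6 transversions over 48 sites: P = 2/48 = 0.041667, Q = 6/48 = 0.125000.
d = −0.5·ln(0.791666) − 0.25·ln(0.750000) = −0.5·(-0.233616) − 0.25·(-0.287682) = 0.1887.

0.1887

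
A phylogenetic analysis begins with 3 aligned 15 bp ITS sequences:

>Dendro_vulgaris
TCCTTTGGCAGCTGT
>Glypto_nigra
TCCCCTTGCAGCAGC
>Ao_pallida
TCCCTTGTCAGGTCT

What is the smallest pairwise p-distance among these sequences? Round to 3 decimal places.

Pairwise Hamming distances:
  Dendro_vulgaris vs Glypto_nigra: 5
  Dendro_vulgaris vs Ao_pallida: 4
  Glypto_nigra vs Ao_pallida: 7
The smallest is 4 mismatches, between Dendro_vulgaris and Ao_pallida; p = 4/15 = 0.267.

0.267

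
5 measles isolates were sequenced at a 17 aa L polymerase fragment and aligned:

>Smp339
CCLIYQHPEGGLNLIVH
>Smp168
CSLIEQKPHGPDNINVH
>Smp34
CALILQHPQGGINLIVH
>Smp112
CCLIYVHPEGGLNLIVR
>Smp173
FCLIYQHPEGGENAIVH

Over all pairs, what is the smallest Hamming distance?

2

Pairwise Hamming distances:
  Smp339 vs Smp168: 8
  Smp339 vs Smp34: 4
  Smp339 vs Smp112: 2
  Smp339 vs Smp173: 3
  Smp168 vs Smp34: 8
  Smp168 vs Smp112: 10
  Smp168 vs Smp173: 9
  Smp34 vs Smp112: 6
  Smp34 vs Smp173: 6
  Smp112 vs Smp173: 5
The smallest is 2, between Smp339 and Smp112.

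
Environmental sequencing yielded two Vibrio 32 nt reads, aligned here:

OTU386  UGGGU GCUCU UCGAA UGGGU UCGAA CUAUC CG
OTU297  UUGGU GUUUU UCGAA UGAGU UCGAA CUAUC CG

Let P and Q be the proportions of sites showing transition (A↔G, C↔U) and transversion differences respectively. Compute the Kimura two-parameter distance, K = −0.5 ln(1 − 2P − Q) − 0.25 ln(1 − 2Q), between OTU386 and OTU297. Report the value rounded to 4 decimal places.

0.1396

Differing sites — 2:G/U (Tv); 7:C/U (Ti); 9:C/U (Ti); 18:G/A (Ti).
Of the 4 differences, 3 transitions and 1 transversion over 32 sites: P = 3/32 = 0.093750, Q = 1/32 = 0.031250.
d = −0.5·ln(0.781250) − 0.25·ln(0.937500) = −0.5·(-0.246860) − 0.25·(-0.064539) = 0.1396.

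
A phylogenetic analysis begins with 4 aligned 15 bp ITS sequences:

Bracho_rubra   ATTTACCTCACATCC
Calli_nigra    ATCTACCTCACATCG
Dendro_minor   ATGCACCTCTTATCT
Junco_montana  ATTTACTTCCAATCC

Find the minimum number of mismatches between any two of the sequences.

Pairwise Hamming distances:
  Bracho_rubra vs Calli_nigra: 2
  Bracho_rubra vs Dendro_minor: 5
  Bracho_rubra vs Junco_montana: 3
  Calli_nigra vs Dendro_minor: 5
  Calli_nigra vs Junco_montana: 5
  Dendro_minor vs Junco_montana: 6
The smallest is 2, between Bracho_rubra and Calli_nigra.

2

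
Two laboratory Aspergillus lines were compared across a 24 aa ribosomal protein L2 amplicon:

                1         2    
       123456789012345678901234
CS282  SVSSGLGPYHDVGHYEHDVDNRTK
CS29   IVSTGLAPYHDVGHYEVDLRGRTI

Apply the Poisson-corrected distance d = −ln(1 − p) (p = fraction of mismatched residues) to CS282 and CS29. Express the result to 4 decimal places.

Mismatches occur at site 1 (S/I), site 4 (S/T), site 7 (G/A), site 17 (H/V), site 19 (V/L), site 20 (D/R), site 21 (N/G), site 24 (K/I).
p = 8/24 = 0.333333.
d = −ln(1 − 0.333333) = −ln(0.666667) = 0.4055.

0.4055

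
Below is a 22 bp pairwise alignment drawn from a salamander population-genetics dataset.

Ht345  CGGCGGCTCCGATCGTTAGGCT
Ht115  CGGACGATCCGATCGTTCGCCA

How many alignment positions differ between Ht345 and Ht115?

6

Mismatches occur at site 4 (C/A), site 5 (G/C), site 7 (C/A), site 18 (A/C), site 20 (G/C), site 22 (T/A).
That gives 6 mismatches out of 22 aligned sites, so the Hamming distance is 6.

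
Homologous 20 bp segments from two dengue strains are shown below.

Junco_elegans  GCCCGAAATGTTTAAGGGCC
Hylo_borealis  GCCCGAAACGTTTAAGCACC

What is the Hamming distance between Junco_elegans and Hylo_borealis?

The sequences differ at positions 9 (T/C), 17 (G/C), 18 (G/A).
That gives 3 mismatches out of 20 aligned sites, so the Hamming distance is 3.

3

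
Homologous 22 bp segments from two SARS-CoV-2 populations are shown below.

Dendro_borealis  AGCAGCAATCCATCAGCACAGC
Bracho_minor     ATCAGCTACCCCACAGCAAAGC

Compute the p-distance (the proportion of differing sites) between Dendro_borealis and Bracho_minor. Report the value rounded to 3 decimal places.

0.273

Mismatches occur at site 2 (G↔T), site 7 (A↔T), site 9 (T↔C), site 12 (A↔C), site 13 (T↔A), site 19 (C↔A).
There are 6 differences over 22 sites, so p = 6/22 = 0.273.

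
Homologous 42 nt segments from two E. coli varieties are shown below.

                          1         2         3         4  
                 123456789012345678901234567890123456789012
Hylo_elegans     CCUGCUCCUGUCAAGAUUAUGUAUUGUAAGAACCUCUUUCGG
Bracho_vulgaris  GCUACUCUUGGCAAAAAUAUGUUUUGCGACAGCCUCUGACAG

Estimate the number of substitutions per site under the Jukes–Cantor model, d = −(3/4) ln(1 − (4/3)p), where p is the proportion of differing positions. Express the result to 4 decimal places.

Differing sites — 1:C/G; 4:G/A; 8:C/U; 11:U/G; 15:G/A; 17:U/A; 23:A/U; 27:U/C; 28:A/G; 30:G/C; 32:A/G; 38:U/G; 39:U/A; 41:G/A.
p = 14/42 = 0.333333.
d = −0.75 · ln(1 − (4/3)·0.333333) = −0.75 · ln(0.555556) = −0.75 · (-0.587786) = 0.4408.

0.4408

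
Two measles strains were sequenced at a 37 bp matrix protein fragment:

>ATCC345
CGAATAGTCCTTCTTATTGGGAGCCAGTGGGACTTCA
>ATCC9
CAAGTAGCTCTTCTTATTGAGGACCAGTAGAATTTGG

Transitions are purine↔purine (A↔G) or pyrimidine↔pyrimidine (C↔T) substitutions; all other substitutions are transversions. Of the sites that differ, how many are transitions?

Differing sites — 2:G/A (Ti); 4:A/G (Ti); 8:T/C (Ti); 9:C/T (Ti); 20:G/A (Ti); 22:A/G (Ti); 23:G/A (Ti); 29:G/A (Ti); 31:G/A (Ti); 33:C/T (Ti); 36:C/G (Tv); 37:A/G (Ti).
Of the 12 differences, 11 transitions and 1 transversion, so the answer is 11.

11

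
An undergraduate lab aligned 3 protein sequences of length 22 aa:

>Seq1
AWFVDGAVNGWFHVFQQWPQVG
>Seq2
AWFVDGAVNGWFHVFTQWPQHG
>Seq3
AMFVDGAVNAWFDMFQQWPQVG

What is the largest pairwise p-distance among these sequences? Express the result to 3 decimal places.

Pairwise Hamming distances:
  Seq1 vs Seq2: 2
  Seq1 vs Seq3: 4
  Seq2 vs Seq3: 6
The largest is 6 mismatches, between Seq2 and Seq3; p = 6/22 = 0.273.

0.273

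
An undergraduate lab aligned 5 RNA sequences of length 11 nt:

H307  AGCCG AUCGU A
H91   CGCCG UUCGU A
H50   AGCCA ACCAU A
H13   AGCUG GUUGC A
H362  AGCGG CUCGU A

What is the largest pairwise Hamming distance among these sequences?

Pairwise Hamming distances:
  H307 vs H91: 2
  H307 vs H50: 3
  H307 vs H13: 4
  H307 vs H362: 2
  H91 vs H50: 5
  H91 vs H13: 5
  H91 vs H362: 3
  H50 vs H13: 7
  H50 vs H362: 5
  H13 vs H362: 4
The largest is 7, between H50 and H13.

7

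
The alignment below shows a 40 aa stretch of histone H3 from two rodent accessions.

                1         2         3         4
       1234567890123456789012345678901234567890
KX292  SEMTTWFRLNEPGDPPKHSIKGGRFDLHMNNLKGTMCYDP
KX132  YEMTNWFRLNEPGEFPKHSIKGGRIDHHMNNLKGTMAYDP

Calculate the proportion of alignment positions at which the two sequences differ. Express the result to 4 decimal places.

0.1750

Differing sites — 1:S/Y; 5:T/N; 14:D/E; 15:P/F; 25:F/I; 27:L/H; 37:C/A.
There are 7 differences over 40 sites, so p = 7/40 = 0.1750.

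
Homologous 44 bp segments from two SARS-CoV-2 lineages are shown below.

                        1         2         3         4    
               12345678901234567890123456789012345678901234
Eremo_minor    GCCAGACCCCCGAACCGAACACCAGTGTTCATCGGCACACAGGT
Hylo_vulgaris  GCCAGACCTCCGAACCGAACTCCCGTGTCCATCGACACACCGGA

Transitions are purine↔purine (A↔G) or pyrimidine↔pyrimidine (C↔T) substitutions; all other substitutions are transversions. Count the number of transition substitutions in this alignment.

3

Mismatches occur at site 9 (C→T, transition), site 21 (A→T, transversion), site 24 (A→C, transversion), site 29 (T→C, transition), site 35 (G→A, transition), site 41 (A→C, transversion), site 44 (T→A, transversion).
Of the 7 differences, 3 transitions and 4 transversions, so the answer is 3.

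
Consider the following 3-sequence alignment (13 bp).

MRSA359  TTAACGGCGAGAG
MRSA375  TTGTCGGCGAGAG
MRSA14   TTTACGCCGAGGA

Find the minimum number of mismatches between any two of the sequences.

2

Pairwise Hamming distances:
  MRSA359 vs MRSA375: 2
  MRSA359 vs MRSA14: 4
  MRSA375 vs MRSA14: 5
The smallest is 2, between MRSA359 and MRSA375.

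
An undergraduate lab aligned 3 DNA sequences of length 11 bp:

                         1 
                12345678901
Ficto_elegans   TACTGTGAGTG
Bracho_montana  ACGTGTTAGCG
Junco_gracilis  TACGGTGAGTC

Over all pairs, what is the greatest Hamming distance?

7

Pairwise Hamming distances:
  Ficto_elegans vs Bracho_montana: 5
  Ficto_elegans vs Junco_gracilis: 2
  Bracho_montana vs Junco_gracilis: 7
The largest is 7, between Bracho_montana and Junco_gracilis.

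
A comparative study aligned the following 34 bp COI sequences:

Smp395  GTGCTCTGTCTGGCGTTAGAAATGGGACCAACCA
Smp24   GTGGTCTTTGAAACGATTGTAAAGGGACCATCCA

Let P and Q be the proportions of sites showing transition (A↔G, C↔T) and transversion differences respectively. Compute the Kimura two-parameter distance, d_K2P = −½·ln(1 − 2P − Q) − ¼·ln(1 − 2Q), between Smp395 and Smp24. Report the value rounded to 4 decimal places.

Mismatches occur at site 4 (C→G, transversion), site 8 (G→T, transversion), site 10 (C→G, transversion), site 11 (T→A, transversion), site 12 (G→A, transition), site 13 (G→A, transition), site 16 (T→A, transversion), site 18 (A→T, transversion), site 20 (A→T, transversion), site 23 (T→A, transversion), site 31 (A→T, transversion).
Of the 11 differences, 2 transitions and 9 transversions over 34 sites: P = 2/34 = 0.058824, Q = 9/34 = 0.264706.
d = −0.5·ln(0.617646) − 0.25·ln(0.470588) = −0.5·(-0.481840) − 0.25·(-0.753772) = 0.4294.

0.4294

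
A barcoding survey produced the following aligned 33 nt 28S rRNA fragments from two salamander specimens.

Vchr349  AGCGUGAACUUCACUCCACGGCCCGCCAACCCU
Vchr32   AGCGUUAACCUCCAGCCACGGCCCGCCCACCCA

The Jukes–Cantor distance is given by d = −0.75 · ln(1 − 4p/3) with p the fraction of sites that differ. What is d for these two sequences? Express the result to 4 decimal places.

0.2493

Differing sites — 6:G/U; 10:U/C; 13:A/C; 14:C/A; 15:U/G; 28:A/C; 33:U/A.
p = 7/33 = 0.212121.
d = −0.75 · ln(1 − (4/3)·0.212121) = −0.75 · ln(0.717172) = −0.75 · (-0.332440) = 0.2493.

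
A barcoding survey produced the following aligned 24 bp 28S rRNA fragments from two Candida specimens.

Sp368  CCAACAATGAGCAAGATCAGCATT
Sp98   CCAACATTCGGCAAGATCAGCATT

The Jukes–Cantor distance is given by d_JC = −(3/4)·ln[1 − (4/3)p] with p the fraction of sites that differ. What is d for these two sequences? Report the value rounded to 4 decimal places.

0.1367

Mismatches occur at site 7 (A/T), site 9 (G/C), site 10 (A/G).
p = 3/24 = 0.125000.
d = −0.75 · ln(1 − (4/3)·0.125000) = −0.75 · ln(0.833333) = −0.75 · (-0.182322) = 0.1367.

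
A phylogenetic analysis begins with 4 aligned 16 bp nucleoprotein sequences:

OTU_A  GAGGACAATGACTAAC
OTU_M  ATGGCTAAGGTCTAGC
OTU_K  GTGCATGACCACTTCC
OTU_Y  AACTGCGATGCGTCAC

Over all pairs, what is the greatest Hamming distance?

12

Pairwise Hamming distances:
  OTU_A vs OTU_M: 7
  OTU_A vs OTU_K: 8
  OTU_A vs OTU_Y: 8
  OTU_M vs OTU_K: 9
  OTU_M vs OTU_Y: 11
  OTU_K vs OTU_Y: 12
The largest is 12, between OTU_K and OTU_Y.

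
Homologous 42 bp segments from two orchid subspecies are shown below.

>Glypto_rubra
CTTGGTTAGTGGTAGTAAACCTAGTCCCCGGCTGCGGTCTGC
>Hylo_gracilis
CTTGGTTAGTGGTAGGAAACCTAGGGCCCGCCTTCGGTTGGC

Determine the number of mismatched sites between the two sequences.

7

Differing sites — 16:T/G; 25:T/G; 26:C/G; 31:G/C; 34:G/T; 39:C/T; 40:T/G.
That gives 7 mismatches out of 42 aligned sites, so the Hamming distance is 7.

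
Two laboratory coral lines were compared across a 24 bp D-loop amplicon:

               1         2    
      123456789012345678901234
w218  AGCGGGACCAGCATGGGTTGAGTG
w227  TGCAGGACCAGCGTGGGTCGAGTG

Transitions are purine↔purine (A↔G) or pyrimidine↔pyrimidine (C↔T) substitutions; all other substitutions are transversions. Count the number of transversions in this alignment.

Differing sites — 1:A/T (Tv); 4:G/A (Ti); 13:A/G (Ti); 19:T/C (Ti).
Of the 4 differences, 3 transitions and 1 transversion, so the answer is 1.

1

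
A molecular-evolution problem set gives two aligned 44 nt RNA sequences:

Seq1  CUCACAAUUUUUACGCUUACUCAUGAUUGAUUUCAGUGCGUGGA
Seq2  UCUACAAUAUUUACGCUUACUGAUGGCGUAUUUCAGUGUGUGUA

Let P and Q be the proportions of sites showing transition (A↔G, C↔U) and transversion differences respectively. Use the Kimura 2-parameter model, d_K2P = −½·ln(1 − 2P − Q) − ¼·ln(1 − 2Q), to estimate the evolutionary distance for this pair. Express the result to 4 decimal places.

Mismatches occur at site 1 (C→U, transition), site 2 (U→C, transition), site 3 (C→U, transition), site 9 (U→A, transversion), site 22 (C→G, transversion), site 26 (A→G, transition), site 27 (U→C, transition), site 28 (U→G, transversion), site 29 (G→U, transversion), site 39 (C→U, transition), site 43 (G→U, transversion).
Of the 11 differences, 6 transitions and 5 transversions over 44 sites: P = 6/44 = 0.136364, Q = 5/44 = 0.113636.
d = −0.5·ln(0.613636) − 0.25·ln(0.772728) = −0.5·(-0.488353) − 0.25·(-0.257828) = 0.3086.

0.3086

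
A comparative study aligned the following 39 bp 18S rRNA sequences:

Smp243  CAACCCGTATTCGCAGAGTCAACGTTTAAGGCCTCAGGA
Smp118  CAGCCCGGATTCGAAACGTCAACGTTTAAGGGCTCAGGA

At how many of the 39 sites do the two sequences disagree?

Mismatches occur at site 3 (A↔G), site 8 (T↔G), site 14 (C↔A), site 16 (G↔A), site 17 (A↔C), site 32 (C↔G).
That gives 6 mismatches out of 39 aligned sites, so the Hamming distance is 6.

6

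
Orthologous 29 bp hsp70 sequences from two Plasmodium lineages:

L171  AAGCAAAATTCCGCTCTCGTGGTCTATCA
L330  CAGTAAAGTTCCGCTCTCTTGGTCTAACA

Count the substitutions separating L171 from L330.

The sequences differ at positions 1 (A/C), 4 (C/T), 8 (A/G), 19 (G/T), 27 (T/A).
That gives 5 mismatches out of 29 aligned sites, so the Hamming distance is 5.

5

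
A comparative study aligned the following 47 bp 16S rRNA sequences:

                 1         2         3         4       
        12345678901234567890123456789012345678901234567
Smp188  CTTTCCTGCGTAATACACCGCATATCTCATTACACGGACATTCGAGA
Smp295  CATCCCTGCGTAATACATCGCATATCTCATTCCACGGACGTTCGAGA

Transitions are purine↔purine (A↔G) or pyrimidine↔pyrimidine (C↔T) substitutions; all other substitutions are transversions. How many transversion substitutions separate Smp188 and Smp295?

Mismatches occur at site 2 (T/A, transversion), site 4 (T/C, transition), site 18 (C/T, transition), site 32 (A/C, transversion), site 40 (A/G, transition).
Of the 5 differences, 3 transitions and 2 transversions, so the answer is 2.

2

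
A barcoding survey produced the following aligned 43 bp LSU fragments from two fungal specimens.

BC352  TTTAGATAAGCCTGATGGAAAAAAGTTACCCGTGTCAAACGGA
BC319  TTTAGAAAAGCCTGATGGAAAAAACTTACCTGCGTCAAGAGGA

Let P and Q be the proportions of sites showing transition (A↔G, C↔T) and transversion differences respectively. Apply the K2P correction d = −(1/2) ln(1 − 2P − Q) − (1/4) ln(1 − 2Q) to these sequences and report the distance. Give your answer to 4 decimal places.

Mismatches occur at site 7 (T/A, transversion), site 25 (G/C, transversion), site 31 (C/T, transition), site 33 (T/C, transition), site 39 (A/G, transition), site 40 (C/A, transversion).
Of the 6 differences, 3 transitions and 3 transversions over 43 sites: P = 3/43 = 0.069767, Q = 3/43 = 0.069767.
d = −0.5·ln(0.790699) − 0.25·ln(0.860466) = −0.5·(-0.234838) − 0.25·(-0.150281) = 0.1550.

0.1550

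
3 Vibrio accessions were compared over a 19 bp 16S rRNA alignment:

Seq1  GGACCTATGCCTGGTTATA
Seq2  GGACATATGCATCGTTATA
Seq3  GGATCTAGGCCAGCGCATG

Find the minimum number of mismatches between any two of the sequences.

3

Pairwise Hamming distances:
  Seq1 vs Seq2: 3
  Seq1 vs Seq3: 7
  Seq2 vs Seq3: 10
The smallest is 3, between Seq1 and Seq2.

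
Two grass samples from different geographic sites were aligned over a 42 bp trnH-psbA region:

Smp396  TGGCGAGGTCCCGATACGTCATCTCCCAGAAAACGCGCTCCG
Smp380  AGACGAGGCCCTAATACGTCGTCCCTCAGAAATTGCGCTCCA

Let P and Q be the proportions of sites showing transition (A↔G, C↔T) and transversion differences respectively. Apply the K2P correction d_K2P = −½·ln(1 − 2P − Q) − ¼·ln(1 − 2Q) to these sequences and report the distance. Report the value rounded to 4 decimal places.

Differing sites — 1:T/A (Tv); 3:G/A (Ti); 9:T/C (Ti); 12:C/T (Ti); 13:G/A (Ti); 21:A/G (Ti); 24:T/C (Ti); 26:C/T (Ti); 33:A/T (Tv); 34:C/T (Ti); 42:G/A (Ti).
Of the 11 differences, 9 transitions and 2 transversions over 42 sites: P = 9/42 = 0.214286, Q = 2/42 = 0.047619.
d = −0.5·ln(0.523809) − 0.25·ln(0.904762) = −0.5·(-0.646628) − 0.25·(-0.100083) = 0.3483.

0.3483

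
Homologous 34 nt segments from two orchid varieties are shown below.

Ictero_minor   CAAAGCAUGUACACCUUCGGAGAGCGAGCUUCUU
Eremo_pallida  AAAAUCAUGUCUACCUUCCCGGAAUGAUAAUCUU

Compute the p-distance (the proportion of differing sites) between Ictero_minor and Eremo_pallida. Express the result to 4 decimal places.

Mismatches occur at site 1 (C/A), site 5 (G/U), site 11 (A/C), site 12 (C/U), site 19 (G/C), site 20 (G/C), site 21 (A/G), site 24 (G/A), site 25 (C/U), site 28 (G/U), site 29 (C/A), site 30 (U/A).
There are 12 differences over 34 sites, so p = 12/34 = 0.3529.

0.3529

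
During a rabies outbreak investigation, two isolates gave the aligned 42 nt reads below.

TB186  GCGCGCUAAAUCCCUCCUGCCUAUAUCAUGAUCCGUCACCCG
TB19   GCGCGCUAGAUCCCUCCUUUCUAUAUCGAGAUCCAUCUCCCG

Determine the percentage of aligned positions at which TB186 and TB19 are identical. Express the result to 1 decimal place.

The sequences differ at positions 9 (A/G), 19 (G/U), 20 (C/U), 28 (A/G), 29 (U/A), 35 (G/A), 38 (A/U).
35 of the 42 sites match, so the percent identity is 35/42 × 100 = 83.3%.

83.3%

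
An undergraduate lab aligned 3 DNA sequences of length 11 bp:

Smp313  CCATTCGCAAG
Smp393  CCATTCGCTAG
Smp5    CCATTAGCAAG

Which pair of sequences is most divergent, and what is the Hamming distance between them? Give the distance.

Pairwise Hamming distances:
  Smp313 vs Smp393: 1
  Smp313 vs Smp5: 1
  Smp393 vs Smp5: 2
The largest is 2, between Smp393 and Smp5.

2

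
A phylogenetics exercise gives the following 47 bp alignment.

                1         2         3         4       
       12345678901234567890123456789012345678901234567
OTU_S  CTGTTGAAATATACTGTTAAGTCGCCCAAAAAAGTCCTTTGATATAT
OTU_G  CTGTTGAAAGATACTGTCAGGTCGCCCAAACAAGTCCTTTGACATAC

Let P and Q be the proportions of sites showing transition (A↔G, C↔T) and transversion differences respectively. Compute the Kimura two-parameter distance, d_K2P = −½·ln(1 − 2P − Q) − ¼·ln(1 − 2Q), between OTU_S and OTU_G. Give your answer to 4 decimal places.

0.1419

Mismatches occur at site 10 (T/G, transversion), site 18 (T/C, transition), site 20 (A/G, transition), site 31 (A/C, transversion), site 43 (T/C, transition), site 47 (T/C, transition).
Of the 6 differences, 4 transitions and 2 transversions over 47 sites: P = 4/47 = 0.085106, Q = 2/47 = 0.042553.
d = −0.5·ln(0.787235) − 0.25·ln(0.914894) = −0.5·(-0.239228) − 0.25·(-0.088947) = 0.1419.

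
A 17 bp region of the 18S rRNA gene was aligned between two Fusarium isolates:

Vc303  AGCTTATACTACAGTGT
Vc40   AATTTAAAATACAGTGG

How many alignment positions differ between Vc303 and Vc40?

The sequences differ at positions 2 (G/A), 3 (C/T), 7 (T/A), 9 (C/A), 17 (T/G).
That gives 5 mismatches out of 17 aligned sites, so the Hamming distance is 5.

5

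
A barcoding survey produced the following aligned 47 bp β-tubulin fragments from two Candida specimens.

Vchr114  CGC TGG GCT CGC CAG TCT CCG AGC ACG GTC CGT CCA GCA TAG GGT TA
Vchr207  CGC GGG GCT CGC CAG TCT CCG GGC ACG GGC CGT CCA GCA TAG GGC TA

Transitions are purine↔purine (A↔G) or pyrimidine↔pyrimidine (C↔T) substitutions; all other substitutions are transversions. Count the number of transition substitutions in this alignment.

Mismatches occur at site 4 (T/G, transversion), site 22 (A/G, transition), site 29 (T/G, transversion), site 45 (T/C, transition).
Of the 4 differences, 2 transitions and 2 transversions, so the answer is 2.

2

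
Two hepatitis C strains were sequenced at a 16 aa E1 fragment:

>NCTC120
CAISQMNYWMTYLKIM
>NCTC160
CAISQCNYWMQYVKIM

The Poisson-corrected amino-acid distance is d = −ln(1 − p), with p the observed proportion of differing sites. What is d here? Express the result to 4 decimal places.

Differing sites — 6:M/C; 11:T/Q; 13:L/V.
p = 3/16 = 0.187500.
d = −ln(1 − 0.187500) = −ln(0.812500) = 0.2076.

0.2076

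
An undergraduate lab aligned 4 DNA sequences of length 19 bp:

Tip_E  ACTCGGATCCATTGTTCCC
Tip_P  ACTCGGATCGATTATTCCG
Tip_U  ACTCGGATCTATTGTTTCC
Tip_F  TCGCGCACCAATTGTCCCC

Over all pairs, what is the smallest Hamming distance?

2

Pairwise Hamming distances:
  Tip_E vs Tip_P: 3
  Tip_E vs Tip_U: 2
  Tip_E vs Tip_F: 6
  Tip_P vs Tip_U: 4
  Tip_P vs Tip_F: 8
  Tip_U vs Tip_F: 7
The smallest is 2, between Tip_E and Tip_U.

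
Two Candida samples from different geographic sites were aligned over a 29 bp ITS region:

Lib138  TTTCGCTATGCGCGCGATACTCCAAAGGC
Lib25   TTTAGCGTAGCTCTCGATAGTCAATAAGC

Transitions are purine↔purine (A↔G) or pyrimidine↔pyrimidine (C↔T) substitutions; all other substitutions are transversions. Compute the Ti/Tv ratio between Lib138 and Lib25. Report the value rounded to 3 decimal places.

0.111

Mismatches occur at site 4 (C→A, transversion), site 7 (T→G, transversion), site 8 (A→T, transversion), site 9 (T→A, transversion), site 12 (G→T, transversion), site 14 (G→T, transversion), site 20 (C→G, transversion), site 23 (C→A, transversion), site 25 (A→T, transversion), site 27 (G→A, transition).
Of the 10 differences, 1 transition and 9 transversions, so Ti/Tv = 1/9 = 0.111.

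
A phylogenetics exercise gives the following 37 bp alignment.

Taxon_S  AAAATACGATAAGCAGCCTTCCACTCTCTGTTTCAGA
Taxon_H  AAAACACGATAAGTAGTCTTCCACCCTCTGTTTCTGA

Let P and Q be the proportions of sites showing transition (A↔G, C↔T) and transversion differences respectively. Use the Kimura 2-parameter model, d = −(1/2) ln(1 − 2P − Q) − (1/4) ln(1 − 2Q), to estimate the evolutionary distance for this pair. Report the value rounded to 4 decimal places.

0.1532

Differing sites — 5:T/C (Ti); 14:C/T (Ti); 17:C/T (Ti); 25:T/C (Ti); 35:A/T (Tv).
Of the 5 differences, 4 transitions and 1 transversion over 37 sites: P = 4/37 = 0.108108, Q = 1/37 = 0.027027.
d = −0.5·ln(0.756757) − 0.25·ln(0.945946) = −0.5·(-0.278713) − 0.25·(-0.055570) = 0.1532.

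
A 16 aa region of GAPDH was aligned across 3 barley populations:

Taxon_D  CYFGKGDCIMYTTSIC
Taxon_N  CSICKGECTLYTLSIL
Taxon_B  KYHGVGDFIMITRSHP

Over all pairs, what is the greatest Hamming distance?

13

Pairwise Hamming distances:
  Taxon_D vs Taxon_N: 8
  Taxon_D vs Taxon_B: 8
  Taxon_N vs Taxon_B: 13
The largest is 13, between Taxon_N and Taxon_B.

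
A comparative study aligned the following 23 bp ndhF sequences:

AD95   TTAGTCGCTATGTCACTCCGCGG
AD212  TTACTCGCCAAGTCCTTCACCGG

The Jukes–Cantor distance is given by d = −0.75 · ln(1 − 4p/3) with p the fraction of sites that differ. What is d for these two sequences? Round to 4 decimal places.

The sequences differ at positions 4 (G/C), 9 (T/C), 11 (T/A), 15 (A/C), 16 (C/T), 19 (C/A), 20 (G/C).
p = 7/23 = 0.304348.
d = −0.75 · ln(1 − (4/3)·0.304348) = −0.75 · ln(0.594203) = −0.75 · (-0.520534) = 0.3904.

0.3904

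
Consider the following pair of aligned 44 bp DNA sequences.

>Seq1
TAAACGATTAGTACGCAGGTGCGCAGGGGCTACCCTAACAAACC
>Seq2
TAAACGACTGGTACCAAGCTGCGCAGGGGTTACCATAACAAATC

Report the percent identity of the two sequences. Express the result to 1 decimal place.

Differing sites — 8:T/C; 10:A/G; 15:G/C; 16:C/A; 19:G/C; 30:C/T; 35:C/A; 43:C/T.
36 of the 44 sites match, so the percent identity is 36/44 × 100 = 81.8%.

81.8%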